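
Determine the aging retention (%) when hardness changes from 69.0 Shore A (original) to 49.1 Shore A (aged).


Retention = aged / original * 100
= 49.1 / 69.0 * 100
= 71.2%

71.2%


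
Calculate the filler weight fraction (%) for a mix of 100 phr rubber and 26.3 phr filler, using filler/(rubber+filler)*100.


Filler % = filler / (rubber + filler) * 100
= 26.3 / (100 + 26.3) * 100
= 26.3 / 126.3 * 100
= 20.82%

20.82%


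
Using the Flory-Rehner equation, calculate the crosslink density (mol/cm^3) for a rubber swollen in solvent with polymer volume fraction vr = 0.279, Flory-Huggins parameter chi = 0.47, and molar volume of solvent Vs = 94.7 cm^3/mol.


ln(1 - vr) = ln(1 - 0.279) = -0.3271
Numerator = -((-0.3271) + 0.279 + 0.47 * 0.279^2) = 0.0115
Denominator = 94.7 * (0.279^(1/3) - 0.279/2) = 48.6695
nu = 0.0115 / 48.6695 = 2.3692e-04 mol/cm^3

2.3692e-04 mol/cm^3


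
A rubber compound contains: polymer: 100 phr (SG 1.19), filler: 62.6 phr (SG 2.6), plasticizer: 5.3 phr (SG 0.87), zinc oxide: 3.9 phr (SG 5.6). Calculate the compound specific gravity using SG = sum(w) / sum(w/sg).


Sum of weights = 171.8
Volume contributions:
  polymer: 100/1.19 = 84.0336
  filler: 62.6/2.6 = 24.0769
  plasticizer: 5.3/0.87 = 6.0920
  zinc oxide: 3.9/5.6 = 0.6964
Sum of volumes = 114.8989
SG = 171.8 / 114.8989 = 1.495

SG = 1.495


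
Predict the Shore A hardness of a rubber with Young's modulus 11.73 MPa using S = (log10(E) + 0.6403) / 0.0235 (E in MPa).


log10(E) = 0.0235*S - 0.6403  =>  S = (log10(E) + 0.6403) / 0.0235
log10(11.73) = 1.069298
S = (1.069298 + 0.6403) / 0.0235 = 1.709598 / 0.0235
S = 72.7

Shore A = 72.7


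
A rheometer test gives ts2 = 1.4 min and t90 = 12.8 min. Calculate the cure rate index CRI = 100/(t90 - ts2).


CRI = 100 / (t90 - ts2)
= 100 / (12.8 - 1.4)
= 100 / 11.4
= 8.77 min^-1

8.77 min^-1


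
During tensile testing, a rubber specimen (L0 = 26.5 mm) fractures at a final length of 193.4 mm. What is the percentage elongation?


Elongation = (Lf - L0) / L0 * 100
= (193.4 - 26.5) / 26.5 * 100
= 166.9 / 26.5 * 100
= 629.8%

629.8%


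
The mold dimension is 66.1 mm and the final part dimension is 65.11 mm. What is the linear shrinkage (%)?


Shrinkage = (mold - part) / mold * 100
= (66.1 - 65.11) / 66.1 * 100
= 0.99 / 66.1 * 100
= 1.5%

1.5%


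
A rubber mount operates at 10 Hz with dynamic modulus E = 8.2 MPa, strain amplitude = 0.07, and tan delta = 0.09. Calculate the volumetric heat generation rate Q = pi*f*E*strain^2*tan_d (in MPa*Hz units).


Q = pi * f * E * strain^2 * tan_d
= pi * 10 * 8.2 * 0.07^2 * 0.09
= pi * 10 * 8.2 * 0.0049 * 0.09
= 0.1136

Q = 0.1136


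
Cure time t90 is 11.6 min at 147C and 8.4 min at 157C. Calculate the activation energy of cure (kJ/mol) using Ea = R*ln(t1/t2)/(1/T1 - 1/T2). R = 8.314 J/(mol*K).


T1 = 420.15 K, T2 = 430.15 K
1/T1 - 1/T2 = 5.5332e-05
ln(t1/t2) = ln(11.6/8.4) = 0.3228
Ea = 8.314 * 0.3228 / 5.5332e-05 = 48498.9171 J/mol
Ea = 48.5 kJ/mol

48.5 kJ/mol


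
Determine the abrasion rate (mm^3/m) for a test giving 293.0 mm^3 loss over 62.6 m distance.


Rate = volume_loss / distance
= 293.0 / 62.6
= 4.681 mm^3/m

4.681 mm^3/m


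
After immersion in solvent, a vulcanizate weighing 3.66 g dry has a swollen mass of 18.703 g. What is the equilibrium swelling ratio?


Q = W_swollen / W_dry
Q = 18.703 / 3.66
Q = 5.11

Q = 5.11


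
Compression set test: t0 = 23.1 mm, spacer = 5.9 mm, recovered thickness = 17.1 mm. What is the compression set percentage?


CS = (t0 - recovered) / (t0 - ts) * 100
= (23.1 - 17.1) / (23.1 - 5.9) * 100
= 6.0 / 17.2 * 100
= 34.9%

34.9%


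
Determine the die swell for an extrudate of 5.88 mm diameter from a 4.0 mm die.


Die swell ratio = D_extrudate / D_die
= 5.88 / 4.0
= 1.47

Die swell = 1.47


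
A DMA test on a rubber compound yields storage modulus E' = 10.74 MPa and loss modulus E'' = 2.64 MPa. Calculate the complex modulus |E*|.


|E*| = sqrt(E'^2 + E''^2)
= sqrt(10.74^2 + 2.64^2)
= sqrt(115.3476 + 6.9696)
= 11.06 MPa

11.06 MPa


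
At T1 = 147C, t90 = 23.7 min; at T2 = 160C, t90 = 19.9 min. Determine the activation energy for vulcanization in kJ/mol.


T1 = 420.15 K, T2 = 433.15 K
1/T1 - 1/T2 = 7.1433e-05
ln(t1/t2) = ln(23.7/19.9) = 0.1748
Ea = 8.314 * 0.1748 / 7.1433e-05 = 20339.4756 J/mol
Ea = 20.34 kJ/mol

20.34 kJ/mol


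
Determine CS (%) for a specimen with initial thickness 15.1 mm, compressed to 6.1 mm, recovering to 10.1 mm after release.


CS = (t0 - recovered) / (t0 - ts) * 100
= (15.1 - 10.1) / (15.1 - 6.1) * 100
= 5.0 / 9.0 * 100
= 55.6%

55.6%


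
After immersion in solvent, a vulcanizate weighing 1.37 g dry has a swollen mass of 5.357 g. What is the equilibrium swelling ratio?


Q = W_swollen / W_dry
Q = 5.357 / 1.37
Q = 3.91

Q = 3.91


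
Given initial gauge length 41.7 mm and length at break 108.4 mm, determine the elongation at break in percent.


Elongation = (Lf - L0) / L0 * 100
= (108.4 - 41.7) / 41.7 * 100
= 66.7 / 41.7 * 100
= 160.0%

160.0%


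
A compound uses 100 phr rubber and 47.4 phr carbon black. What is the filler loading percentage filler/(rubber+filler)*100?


Filler % = filler / (rubber + filler) * 100
= 47.4 / (100 + 47.4) * 100
= 47.4 / 147.4 * 100
= 32.16%

32.16%


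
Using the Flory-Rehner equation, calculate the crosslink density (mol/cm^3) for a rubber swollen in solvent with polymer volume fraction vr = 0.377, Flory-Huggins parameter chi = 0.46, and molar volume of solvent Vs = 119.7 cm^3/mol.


ln(1 - vr) = ln(1 - 0.377) = -0.4732
Numerator = -((-0.4732) + 0.377 + 0.46 * 0.377^2) = 0.0308
Denominator = 119.7 * (0.377^(1/3) - 0.377/2) = 63.9084
nu = 0.0308 / 63.9084 = 4.8240e-04 mol/cm^3

4.8240e-04 mol/cm^3


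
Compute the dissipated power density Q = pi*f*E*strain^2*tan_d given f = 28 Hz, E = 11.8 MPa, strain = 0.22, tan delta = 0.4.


Q = pi * f * E * strain^2 * tan_d
= pi * 28 * 11.8 * 0.22^2 * 0.4
= pi * 28 * 11.8 * 0.0484 * 0.4
= 20.0953

Q = 20.0953


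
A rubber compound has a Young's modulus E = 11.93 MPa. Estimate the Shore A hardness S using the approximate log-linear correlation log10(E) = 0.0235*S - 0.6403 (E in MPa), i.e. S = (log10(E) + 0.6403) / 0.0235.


log10(E) = 0.0235*S - 0.6403  =>  S = (log10(E) + 0.6403) / 0.0235
log10(11.93) = 1.076640
S = (1.076640 + 0.6403) / 0.0235 = 1.716940 / 0.0235
S = 73.1

Shore A = 73.1


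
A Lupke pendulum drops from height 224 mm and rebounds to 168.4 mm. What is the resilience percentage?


Resilience = h_rebound / h_drop * 100
= 168.4 / 224 * 100
= 75.2%

75.2%


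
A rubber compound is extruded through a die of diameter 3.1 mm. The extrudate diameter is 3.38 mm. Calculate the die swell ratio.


Die swell ratio = D_extrudate / D_die
= 3.38 / 3.1
= 1.09

Die swell = 1.09


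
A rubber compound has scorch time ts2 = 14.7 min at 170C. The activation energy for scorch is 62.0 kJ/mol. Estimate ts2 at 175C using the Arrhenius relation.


Convert temperatures: T1 = 170 + 273.15 = 443.15 K, T2 = 175 + 273.15 = 448.15 K
ts2_new = 14.7 * exp(62000 / 8.314 * (1/448.15 - 1/443.15))
1/T2 - 1/T1 = -2.5177e-05
ts2_new = 12.18 min

12.18 min


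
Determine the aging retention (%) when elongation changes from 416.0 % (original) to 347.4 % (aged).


Retention = aged / original * 100
= 347.4 / 416.0 * 100
= 83.5%

83.5%


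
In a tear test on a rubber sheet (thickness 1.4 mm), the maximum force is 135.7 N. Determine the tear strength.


Tear strength = force / thickness
= 135.7 / 1.4
= 96.93 N/mm

96.93 N/mm


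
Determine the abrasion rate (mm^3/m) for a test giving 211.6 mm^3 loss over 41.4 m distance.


Rate = volume_loss / distance
= 211.6 / 41.4
= 5.111 mm^3/m

5.111 mm^3/m


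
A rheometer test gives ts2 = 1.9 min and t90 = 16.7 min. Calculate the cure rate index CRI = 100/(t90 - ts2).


CRI = 100 / (t90 - ts2)
= 100 / (16.7 - 1.9)
= 100 / 14.8
= 6.76 min^-1

6.76 min^-1


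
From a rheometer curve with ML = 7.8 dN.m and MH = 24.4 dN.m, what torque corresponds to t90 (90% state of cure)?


M90 = ML + 0.9 * (MH - ML)
M90 = 7.8 + 0.9 * (24.4 - 7.8)
M90 = 7.8 + 0.9 * 16.6
M90 = 22.74 dN.m

22.74 dN.m


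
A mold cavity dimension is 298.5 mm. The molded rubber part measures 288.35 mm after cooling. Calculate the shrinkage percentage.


Shrinkage = (mold - part) / mold * 100
= (298.5 - 288.35) / 298.5 * 100
= 10.15 / 298.5 * 100
= 3.4%

3.4%


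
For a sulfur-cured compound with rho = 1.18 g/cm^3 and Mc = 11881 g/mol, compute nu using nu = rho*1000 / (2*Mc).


nu = rho * 1000 / (2 * Mc)
nu = 1.18 * 1000 / (2 * 11881)
nu = 1180.0 / 23762
nu = 0.0497 mol/L

0.0497 mol/L


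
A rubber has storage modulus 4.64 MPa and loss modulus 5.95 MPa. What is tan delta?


tan delta = E'' / E'
= 5.95 / 4.64
= 1.2823

tan delta = 1.2823


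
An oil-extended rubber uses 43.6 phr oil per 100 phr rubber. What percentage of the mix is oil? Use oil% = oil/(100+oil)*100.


Oil % = oil / (100 + oil) * 100
= 43.6 / (100 + 43.6) * 100
= 43.6 / 143.6 * 100
= 30.36%

30.36%


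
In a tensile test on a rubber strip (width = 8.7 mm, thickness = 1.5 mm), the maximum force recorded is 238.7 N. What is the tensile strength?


Area = width * thickness = 8.7 * 1.5 = 13.05 mm^2
TS = force / area = 238.7 / 13.05 = 18.29 MPa

18.29 MPa


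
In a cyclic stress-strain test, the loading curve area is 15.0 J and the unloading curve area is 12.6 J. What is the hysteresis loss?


Hysteresis loss = loading - unloading
= 15.0 - 12.6
= 2.4 J

2.4 J


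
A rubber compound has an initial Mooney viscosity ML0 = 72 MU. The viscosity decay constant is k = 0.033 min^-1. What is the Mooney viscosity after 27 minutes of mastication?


ML = ML0 * exp(-k * t)
ML = 72 * exp(-0.033 * 27)
ML = 72 * 0.4102
ML = 29.54 MU

29.54 MU


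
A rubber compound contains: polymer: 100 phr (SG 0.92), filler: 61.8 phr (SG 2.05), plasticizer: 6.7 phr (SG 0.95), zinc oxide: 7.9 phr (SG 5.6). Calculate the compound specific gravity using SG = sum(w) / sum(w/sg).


Sum of weights = 176.4
Volume contributions:
  polymer: 100/0.92 = 108.6957
  filler: 61.8/2.05 = 30.1463
  plasticizer: 6.7/0.95 = 7.0526
  zinc oxide: 7.9/5.6 = 1.4107
Sum of volumes = 147.3053
SG = 176.4 / 147.3053 = 1.198

SG = 1.198


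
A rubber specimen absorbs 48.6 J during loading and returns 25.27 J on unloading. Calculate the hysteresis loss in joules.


Hysteresis loss = loading - unloading
= 48.6 - 25.27
= 23.33 J

23.33 J


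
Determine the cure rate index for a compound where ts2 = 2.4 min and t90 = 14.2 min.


CRI = 100 / (t90 - ts2)
= 100 / (14.2 - 2.4)
= 100 / 11.8
= 8.47 min^-1

8.47 min^-1


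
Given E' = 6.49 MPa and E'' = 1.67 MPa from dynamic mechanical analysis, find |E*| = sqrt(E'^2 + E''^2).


|E*| = sqrt(E'^2 + E''^2)
= sqrt(6.49^2 + 1.67^2)
= sqrt(42.1201 + 2.7889)
= 6.701 MPa

6.701 MPa


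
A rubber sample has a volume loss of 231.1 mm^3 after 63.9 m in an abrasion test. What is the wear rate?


Rate = volume_loss / distance
= 231.1 / 63.9
= 3.617 mm^3/m

3.617 mm^3/m


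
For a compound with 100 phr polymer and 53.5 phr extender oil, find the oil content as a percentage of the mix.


Oil % = oil / (100 + oil) * 100
= 53.5 / (100 + 53.5) * 100
= 53.5 / 153.5 * 100
= 34.85%

34.85%


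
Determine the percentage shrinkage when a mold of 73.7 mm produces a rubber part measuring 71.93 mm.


Shrinkage = (mold - part) / mold * 100
= (73.7 - 71.93) / 73.7 * 100
= 1.77 / 73.7 * 100
= 2.4%

2.4%


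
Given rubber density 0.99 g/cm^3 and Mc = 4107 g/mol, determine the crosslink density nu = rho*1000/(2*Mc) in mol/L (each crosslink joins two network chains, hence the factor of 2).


nu = rho * 1000 / (2 * Mc)
nu = 0.99 * 1000 / (2 * 4107)
nu = 990.0 / 8214
nu = 0.1205 mol/L

0.1205 mol/L


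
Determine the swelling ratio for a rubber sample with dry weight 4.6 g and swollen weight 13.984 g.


Q = W_swollen / W_dry
Q = 13.984 / 4.6
Q = 3.04

Q = 3.04


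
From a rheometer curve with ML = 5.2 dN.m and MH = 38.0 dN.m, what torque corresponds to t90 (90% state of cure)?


M90 = ML + 0.9 * (MH - ML)
M90 = 5.2 + 0.9 * (38.0 - 5.2)
M90 = 5.2 + 0.9 * 32.8
M90 = 34.72 dN.m

34.72 dN.m


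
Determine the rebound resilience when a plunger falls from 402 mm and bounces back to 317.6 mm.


Resilience = h_rebound / h_drop * 100
= 317.6 / 402 * 100
= 79.0%

79.0%


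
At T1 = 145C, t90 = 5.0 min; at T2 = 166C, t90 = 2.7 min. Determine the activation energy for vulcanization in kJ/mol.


T1 = 418.15 K, T2 = 439.15 K
1/T1 - 1/T2 = 1.1436e-04
ln(t1/t2) = ln(5.0/2.7) = 0.6162
Ea = 8.314 * 0.6162 / 1.1436e-04 = 44796.8667 J/mol
Ea = 44.8 kJ/mol

44.8 kJ/mol


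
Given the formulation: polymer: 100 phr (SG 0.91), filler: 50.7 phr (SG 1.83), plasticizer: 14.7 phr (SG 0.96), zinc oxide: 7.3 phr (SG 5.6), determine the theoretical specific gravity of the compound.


Sum of weights = 172.7
Volume contributions:
  polymer: 100/0.91 = 109.8901
  filler: 50.7/1.83 = 27.7049
  plasticizer: 14.7/0.96 = 15.3125
  zinc oxide: 7.3/5.6 = 1.3036
Sum of volumes = 154.2111
SG = 172.7 / 154.2111 = 1.12

SG = 1.12


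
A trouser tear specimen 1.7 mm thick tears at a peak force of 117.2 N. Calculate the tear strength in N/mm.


Tear strength = force / thickness
= 117.2 / 1.7
= 68.94 N/mm

68.94 N/mm


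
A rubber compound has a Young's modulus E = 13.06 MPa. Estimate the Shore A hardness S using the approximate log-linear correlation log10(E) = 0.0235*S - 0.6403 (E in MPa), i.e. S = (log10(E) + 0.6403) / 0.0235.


log10(E) = 0.0235*S - 0.6403  =>  S = (log10(E) + 0.6403) / 0.0235
log10(13.06) = 1.115943
S = (1.115943 + 0.6403) / 0.0235 = 1.756243 / 0.0235
S = 74.7

Shore A = 74.7


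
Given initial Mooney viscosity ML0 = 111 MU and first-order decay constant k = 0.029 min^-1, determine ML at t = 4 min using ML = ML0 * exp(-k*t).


ML = ML0 * exp(-k * t)
ML = 111 * exp(-0.029 * 4)
ML = 111 * 0.8905
ML = 98.84 MU

98.84 MU


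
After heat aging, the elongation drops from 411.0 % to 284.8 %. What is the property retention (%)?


Retention = aged / original * 100
= 284.8 / 411.0 * 100
= 69.3%

69.3%


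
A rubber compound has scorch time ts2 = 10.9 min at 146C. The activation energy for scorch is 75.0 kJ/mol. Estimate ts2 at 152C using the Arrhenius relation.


Convert temperatures: T1 = 146 + 273.15 = 419.15 K, T2 = 152 + 273.15 = 425.15 K
ts2_new = 10.9 * exp(75000 / 8.314 * (1/425.15 - 1/419.15))
1/T2 - 1/T1 = -3.3670e-05
ts2_new = 8.04 min

8.04 min


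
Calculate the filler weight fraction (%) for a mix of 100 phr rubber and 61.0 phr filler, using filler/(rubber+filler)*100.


Filler % = filler / (rubber + filler) * 100
= 61.0 / (100 + 61.0) * 100
= 61.0 / 161.0 * 100
= 37.89%

37.89%


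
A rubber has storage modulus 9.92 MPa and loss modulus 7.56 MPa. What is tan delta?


tan delta = E'' / E'
= 7.56 / 9.92
= 0.7621

tan delta = 0.7621


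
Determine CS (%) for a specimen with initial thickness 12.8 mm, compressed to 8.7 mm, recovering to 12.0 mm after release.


CS = (t0 - recovered) / (t0 - ts) * 100
= (12.8 - 12.0) / (12.8 - 8.7) * 100
= 0.8 / 4.1 * 100
= 19.5%

19.5%


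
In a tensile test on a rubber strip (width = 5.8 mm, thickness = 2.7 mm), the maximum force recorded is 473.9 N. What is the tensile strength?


Area = width * thickness = 5.8 * 2.7 = 15.66 mm^2
TS = force / area = 473.9 / 15.66 = 30.26 MPa

30.26 MPa


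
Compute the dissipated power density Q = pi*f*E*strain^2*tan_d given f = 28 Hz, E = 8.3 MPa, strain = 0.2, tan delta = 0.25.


Q = pi * f * E * strain^2 * tan_d
= pi * 28 * 8.3 * 0.2^2 * 0.25
= pi * 28 * 8.3 * 0.0400 * 0.25
= 7.3011

Q = 7.3011


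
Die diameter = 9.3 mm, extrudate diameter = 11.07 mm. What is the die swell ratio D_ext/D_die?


Die swell ratio = D_extrudate / D_die
= 11.07 / 9.3
= 1.19

Die swell = 1.19


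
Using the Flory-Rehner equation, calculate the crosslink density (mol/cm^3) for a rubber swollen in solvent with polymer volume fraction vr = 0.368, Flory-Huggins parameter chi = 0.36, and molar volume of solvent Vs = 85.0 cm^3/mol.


ln(1 - vr) = ln(1 - 0.368) = -0.4589
Numerator = -((-0.4589) + 0.368 + 0.36 * 0.368^2) = 0.0421
Denominator = 85.0 * (0.368^(1/3) - 0.368/2) = 45.2718
nu = 0.0421 / 45.2718 = 9.3023e-04 mol/cm^3

9.3023e-04 mol/cm^3


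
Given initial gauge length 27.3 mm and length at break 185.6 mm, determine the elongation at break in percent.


Elongation = (Lf - L0) / L0 * 100
= (185.6 - 27.3) / 27.3 * 100
= 158.3 / 27.3 * 100
= 579.9%

579.9%


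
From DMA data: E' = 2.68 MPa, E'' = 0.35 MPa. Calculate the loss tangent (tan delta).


tan delta = E'' / E'
= 0.35 / 2.68
= 0.1306

tan delta = 0.1306


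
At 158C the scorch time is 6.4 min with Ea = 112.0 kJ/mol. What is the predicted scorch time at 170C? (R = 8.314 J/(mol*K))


Convert temperatures: T1 = 158 + 273.15 = 431.15 K, T2 = 170 + 273.15 = 443.15 K
ts2_new = 6.4 * exp(112000 / 8.314 * (1/443.15 - 1/431.15))
1/T2 - 1/T1 = -6.2806e-05
ts2_new = 2.75 min

2.75 min


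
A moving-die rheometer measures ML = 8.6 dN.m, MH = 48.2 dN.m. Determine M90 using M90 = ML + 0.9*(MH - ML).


M90 = ML + 0.9 * (MH - ML)
M90 = 8.6 + 0.9 * (48.2 - 8.6)
M90 = 8.6 + 0.9 * 39.6
M90 = 44.24 dN.m

44.24 dN.m


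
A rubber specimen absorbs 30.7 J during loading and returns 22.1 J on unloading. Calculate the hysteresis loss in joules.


Hysteresis loss = loading - unloading
= 30.7 - 22.1
= 8.6 J

8.6 J


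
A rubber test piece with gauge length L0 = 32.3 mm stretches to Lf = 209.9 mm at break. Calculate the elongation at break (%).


Elongation = (Lf - L0) / L0 * 100
= (209.9 - 32.3) / 32.3 * 100
= 177.6 / 32.3 * 100
= 549.8%

549.8%


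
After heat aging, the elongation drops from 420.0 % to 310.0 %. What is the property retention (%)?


Retention = aged / original * 100
= 310.0 / 420.0 * 100
= 73.8%

73.8%


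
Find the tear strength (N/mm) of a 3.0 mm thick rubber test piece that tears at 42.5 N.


Tear strength = force / thickness
= 42.5 / 3.0
= 14.17 N/mm

14.17 N/mm


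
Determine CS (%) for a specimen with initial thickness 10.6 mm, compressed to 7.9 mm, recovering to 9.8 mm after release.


CS = (t0 - recovered) / (t0 - ts) * 100
= (10.6 - 9.8) / (10.6 - 7.9) * 100
= 0.8 / 2.7 * 100
= 29.6%

29.6%


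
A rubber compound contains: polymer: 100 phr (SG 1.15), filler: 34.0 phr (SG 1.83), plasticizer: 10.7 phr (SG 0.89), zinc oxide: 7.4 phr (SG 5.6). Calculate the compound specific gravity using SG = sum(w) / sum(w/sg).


Sum of weights = 152.1
Volume contributions:
  polymer: 100/1.15 = 86.9565
  filler: 34.0/1.83 = 18.5792
  plasticizer: 10.7/0.89 = 12.0225
  zinc oxide: 7.4/5.6 = 1.3214
Sum of volumes = 118.8797
SG = 152.1 / 118.8797 = 1.279

SG = 1.279


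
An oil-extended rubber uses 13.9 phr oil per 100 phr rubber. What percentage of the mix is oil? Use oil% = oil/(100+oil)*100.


Oil % = oil / (100 + oil) * 100
= 13.9 / (100 + 13.9) * 100
= 13.9 / 113.9 * 100
= 12.2%

12.2%


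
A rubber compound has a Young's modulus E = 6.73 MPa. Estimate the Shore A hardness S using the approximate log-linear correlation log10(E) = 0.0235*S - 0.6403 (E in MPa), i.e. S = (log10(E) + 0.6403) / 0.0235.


log10(E) = 0.0235*S - 0.6403  =>  S = (log10(E) + 0.6403) / 0.0235
log10(6.73) = 0.828015
S = (0.828015 + 0.6403) / 0.0235 = 1.468315 / 0.0235
S = 62.5

Shore A = 62.5


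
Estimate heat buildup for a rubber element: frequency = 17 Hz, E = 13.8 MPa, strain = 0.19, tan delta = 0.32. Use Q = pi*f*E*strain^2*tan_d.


Q = pi * f * E * strain^2 * tan_d
= pi * 17 * 13.8 * 0.19^2 * 0.32
= pi * 17 * 13.8 * 0.0361 * 0.32
= 8.5140

Q = 8.5140


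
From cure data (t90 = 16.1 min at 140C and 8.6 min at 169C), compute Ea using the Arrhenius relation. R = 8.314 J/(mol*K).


T1 = 413.15 K, T2 = 442.15 K
1/T1 - 1/T2 = 1.5875e-04
ln(t1/t2) = ln(16.1/8.6) = 0.6271
Ea = 8.314 * 0.6271 / 1.5875e-04 = 32839.4955 J/mol
Ea = 32.84 kJ/mol

32.84 kJ/mol


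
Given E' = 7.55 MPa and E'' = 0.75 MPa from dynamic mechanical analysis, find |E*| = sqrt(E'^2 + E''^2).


|E*| = sqrt(E'^2 + E''^2)
= sqrt(7.55^2 + 0.75^2)
= sqrt(57.0025 + 0.5625)
= 7.587 MPa

7.587 MPa


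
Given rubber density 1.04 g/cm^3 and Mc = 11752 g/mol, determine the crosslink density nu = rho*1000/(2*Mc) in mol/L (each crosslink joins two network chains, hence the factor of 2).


nu = rho * 1000 / (2 * Mc)
nu = 1.04 * 1000 / (2 * 11752)
nu = 1040.0 / 23504
nu = 0.0442 mol/L

0.0442 mol/L


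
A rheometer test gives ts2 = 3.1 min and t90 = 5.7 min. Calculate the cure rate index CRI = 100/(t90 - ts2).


CRI = 100 / (t90 - ts2)
= 100 / (5.7 - 3.1)
= 100 / 2.6
= 38.46 min^-1

38.46 min^-1


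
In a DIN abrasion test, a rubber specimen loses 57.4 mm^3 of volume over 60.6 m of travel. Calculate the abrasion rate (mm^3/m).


Rate = volume_loss / distance
= 57.4 / 60.6
= 0.947 mm^3/m

0.947 mm^3/m


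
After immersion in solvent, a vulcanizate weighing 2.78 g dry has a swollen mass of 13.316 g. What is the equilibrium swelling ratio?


Q = W_swollen / W_dry
Q = 13.316 / 2.78
Q = 4.79

Q = 4.79


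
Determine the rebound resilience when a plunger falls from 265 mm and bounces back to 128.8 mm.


Resilience = h_rebound / h_drop * 100
= 128.8 / 265 * 100
= 48.6%

48.6%


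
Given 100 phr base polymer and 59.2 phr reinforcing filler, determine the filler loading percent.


Filler % = filler / (rubber + filler) * 100
= 59.2 / (100 + 59.2) * 100
= 59.2 / 159.2 * 100
= 37.19%

37.19%


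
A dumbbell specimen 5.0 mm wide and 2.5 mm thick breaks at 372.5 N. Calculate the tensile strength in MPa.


Area = width * thickness = 5.0 * 2.5 = 12.5 mm^2
TS = force / area = 372.5 / 12.5 = 29.8 MPa

29.8 MPa


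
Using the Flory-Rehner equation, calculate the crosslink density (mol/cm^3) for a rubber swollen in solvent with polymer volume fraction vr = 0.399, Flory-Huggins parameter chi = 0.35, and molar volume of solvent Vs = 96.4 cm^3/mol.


ln(1 - vr) = ln(1 - 0.399) = -0.5092
Numerator = -((-0.5092) + 0.399 + 0.35 * 0.399^2) = 0.0544
Denominator = 96.4 * (0.399^(1/3) - 0.399/2) = 51.7371
nu = 0.0544 / 51.7371 = 0.0011 mol/cm^3

0.0011 mol/cm^3


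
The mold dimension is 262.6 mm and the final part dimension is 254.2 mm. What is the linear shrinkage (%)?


Shrinkage = (mold - part) / mold * 100
= (262.6 - 254.2) / 262.6 * 100
= 8.4 / 262.6 * 100
= 3.2%

3.2%


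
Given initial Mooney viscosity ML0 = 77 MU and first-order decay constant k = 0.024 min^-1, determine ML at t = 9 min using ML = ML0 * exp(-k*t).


ML = ML0 * exp(-k * t)
ML = 77 * exp(-0.024 * 9)
ML = 77 * 0.8057
ML = 62.04 MU

62.04 MU


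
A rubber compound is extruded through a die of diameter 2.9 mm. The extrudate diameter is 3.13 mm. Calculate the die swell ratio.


Die swell ratio = D_extrudate / D_die
= 3.13 / 2.9
= 1.079

Die swell = 1.079


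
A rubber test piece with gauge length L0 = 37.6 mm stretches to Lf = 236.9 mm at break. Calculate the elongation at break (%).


Elongation = (Lf - L0) / L0 * 100
= (236.9 - 37.6) / 37.6 * 100
= 199.3 / 37.6 * 100
= 530.1%

530.1%


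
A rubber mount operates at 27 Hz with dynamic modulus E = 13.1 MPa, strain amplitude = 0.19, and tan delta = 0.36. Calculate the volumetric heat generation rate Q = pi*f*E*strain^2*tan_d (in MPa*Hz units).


Q = pi * f * E * strain^2 * tan_d
= pi * 27 * 13.1 * 0.19^2 * 0.36
= pi * 27 * 13.1 * 0.0361 * 0.36
= 14.4409

Q = 14.4409


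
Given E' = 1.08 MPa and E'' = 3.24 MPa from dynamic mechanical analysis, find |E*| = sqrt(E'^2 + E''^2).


|E*| = sqrt(E'^2 + E''^2)
= sqrt(1.08^2 + 3.24^2)
= sqrt(1.1664 + 10.4976)
= 3.415 MPa

3.415 MPa


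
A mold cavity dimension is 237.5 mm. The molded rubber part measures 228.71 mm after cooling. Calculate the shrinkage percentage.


Shrinkage = (mold - part) / mold * 100
= (237.5 - 228.71) / 237.5 * 100
= 8.79 / 237.5 * 100
= 3.7%

3.7%


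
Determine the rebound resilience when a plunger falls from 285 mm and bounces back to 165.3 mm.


Resilience = h_rebound / h_drop * 100
= 165.3 / 285 * 100
= 58.0%

58.0%


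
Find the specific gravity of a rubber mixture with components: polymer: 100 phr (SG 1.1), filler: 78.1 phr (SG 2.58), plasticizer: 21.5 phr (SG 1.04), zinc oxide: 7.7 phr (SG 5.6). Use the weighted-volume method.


Sum of weights = 207.3
Volume contributions:
  polymer: 100/1.1 = 90.9091
  filler: 78.1/2.58 = 30.2713
  plasticizer: 21.5/1.04 = 20.6731
  zinc oxide: 7.7/5.6 = 1.3750
Sum of volumes = 143.2285
SG = 207.3 / 143.2285 = 1.447

SG = 1.447


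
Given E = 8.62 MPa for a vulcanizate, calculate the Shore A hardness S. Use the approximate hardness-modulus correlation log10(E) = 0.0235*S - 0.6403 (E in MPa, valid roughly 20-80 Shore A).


log10(E) = 0.0235*S - 0.6403  =>  S = (log10(E) + 0.6403) / 0.0235
log10(8.62) = 0.935507
S = (0.935507 + 0.6403) / 0.0235 = 1.575807 / 0.0235
S = 67.1

Shore A = 67.1


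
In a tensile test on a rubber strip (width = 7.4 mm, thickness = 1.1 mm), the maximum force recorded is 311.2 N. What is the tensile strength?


Area = width * thickness = 7.4 * 1.1 = 8.14 mm^2
TS = force / area = 311.2 / 8.14 = 38.23 MPa

38.23 MPa


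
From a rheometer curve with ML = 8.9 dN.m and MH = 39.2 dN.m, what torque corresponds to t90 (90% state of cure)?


M90 = ML + 0.9 * (MH - ML)
M90 = 8.9 + 0.9 * (39.2 - 8.9)
M90 = 8.9 + 0.9 * 30.3
M90 = 36.17 dN.m

36.17 dN.m


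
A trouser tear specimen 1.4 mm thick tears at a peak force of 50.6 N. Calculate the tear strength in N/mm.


Tear strength = force / thickness
= 50.6 / 1.4
= 36.14 N/mm

36.14 N/mm


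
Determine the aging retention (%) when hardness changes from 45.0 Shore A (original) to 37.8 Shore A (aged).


Retention = aged / original * 100
= 37.8 / 45.0 * 100
= 84.0%

84.0%


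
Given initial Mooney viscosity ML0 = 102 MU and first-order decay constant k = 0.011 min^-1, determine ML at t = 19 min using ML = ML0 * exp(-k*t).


ML = ML0 * exp(-k * t)
ML = 102 * exp(-0.011 * 19)
ML = 102 * 0.8114
ML = 82.76 MU

82.76 MU


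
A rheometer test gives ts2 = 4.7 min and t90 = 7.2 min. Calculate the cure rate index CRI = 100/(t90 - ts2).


CRI = 100 / (t90 - ts2)
= 100 / (7.2 - 4.7)
= 100 / 2.5
= 40.0 min^-1

40.0 min^-1


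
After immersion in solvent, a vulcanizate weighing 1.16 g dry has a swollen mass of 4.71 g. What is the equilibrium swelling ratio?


Q = W_swollen / W_dry
Q = 4.71 / 1.16
Q = 4.06

Q = 4.06


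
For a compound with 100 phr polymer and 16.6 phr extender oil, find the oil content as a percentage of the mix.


Oil % = oil / (100 + oil) * 100
= 16.6 / (100 + 16.6) * 100
= 16.6 / 116.6 * 100
= 14.24%

14.24%


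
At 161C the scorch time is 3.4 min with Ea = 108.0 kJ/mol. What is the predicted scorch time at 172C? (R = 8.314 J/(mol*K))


Convert temperatures: T1 = 161 + 273.15 = 434.15 K, T2 = 172 + 273.15 = 445.15 K
ts2_new = 3.4 * exp(108000 / 8.314 * (1/445.15 - 1/434.15))
1/T2 - 1/T1 = -5.6918e-05
ts2_new = 1.62 min

1.62 min


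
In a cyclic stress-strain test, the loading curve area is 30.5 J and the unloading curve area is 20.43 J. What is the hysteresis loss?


Hysteresis loss = loading - unloading
= 30.5 - 20.43
= 10.07 J

10.07 J


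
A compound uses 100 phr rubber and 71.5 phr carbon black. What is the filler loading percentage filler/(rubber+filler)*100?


Filler % = filler / (rubber + filler) * 100
= 71.5 / (100 + 71.5) * 100
= 71.5 / 171.5 * 100
= 41.69%

41.69%


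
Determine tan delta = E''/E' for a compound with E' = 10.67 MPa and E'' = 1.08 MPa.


tan delta = E'' / E'
= 1.08 / 10.67
= 0.1012

tan delta = 0.1012


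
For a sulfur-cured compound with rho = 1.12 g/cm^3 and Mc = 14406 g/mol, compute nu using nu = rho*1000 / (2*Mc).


nu = rho * 1000 / (2 * Mc)
nu = 1.12 * 1000 / (2 * 14406)
nu = 1120.0 / 28812
nu = 0.0389 mol/L

0.0389 mol/L


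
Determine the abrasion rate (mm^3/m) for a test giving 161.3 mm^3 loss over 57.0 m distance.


Rate = volume_loss / distance
= 161.3 / 57.0
= 2.83 mm^3/m

2.83 mm^3/m


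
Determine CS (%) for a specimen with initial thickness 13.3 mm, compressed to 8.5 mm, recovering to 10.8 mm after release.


CS = (t0 - recovered) / (t0 - ts) * 100
= (13.3 - 10.8) / (13.3 - 8.5) * 100
= 2.5 / 4.8 * 100
= 52.1%

52.1%


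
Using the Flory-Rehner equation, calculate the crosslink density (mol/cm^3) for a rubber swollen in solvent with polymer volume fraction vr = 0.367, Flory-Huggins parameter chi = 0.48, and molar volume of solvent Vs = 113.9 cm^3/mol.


ln(1 - vr) = ln(1 - 0.367) = -0.4573
Numerator = -((-0.4573) + 0.367 + 0.48 * 0.367^2) = 0.0256
Denominator = 113.9 * (0.367^(1/3) - 0.367/2) = 60.6472
nu = 0.0256 / 60.6472 = 4.2268e-04 mol/cm^3

4.2268e-04 mol/cm^3


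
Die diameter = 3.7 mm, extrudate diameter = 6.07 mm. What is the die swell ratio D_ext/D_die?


Die swell ratio = D_extrudate / D_die
= 6.07 / 3.7
= 1.641

Die swell = 1.641


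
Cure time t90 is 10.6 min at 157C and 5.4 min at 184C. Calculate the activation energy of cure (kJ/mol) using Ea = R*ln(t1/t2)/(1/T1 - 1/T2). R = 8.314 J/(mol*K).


T1 = 430.15 K, T2 = 457.15 K
1/T1 - 1/T2 = 1.3730e-04
ln(t1/t2) = ln(10.6/5.4) = 0.6745
Ea = 8.314 * 0.6745 / 1.3730e-04 = 40839.2649 J/mol
Ea = 40.84 kJ/mol

40.84 kJ/mol


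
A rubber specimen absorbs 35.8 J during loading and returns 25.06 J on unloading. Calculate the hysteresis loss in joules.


Hysteresis loss = loading - unloading
= 35.8 - 25.06
= 10.74 J

10.74 J


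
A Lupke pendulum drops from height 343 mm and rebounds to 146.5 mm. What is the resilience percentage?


Resilience = h_rebound / h_drop * 100
= 146.5 / 343 * 100
= 42.7%

42.7%


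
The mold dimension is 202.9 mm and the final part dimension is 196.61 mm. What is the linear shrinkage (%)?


Shrinkage = (mold - part) / mold * 100
= (202.9 - 196.61) / 202.9 * 100
= 6.29 / 202.9 * 100
= 3.1%

3.1%


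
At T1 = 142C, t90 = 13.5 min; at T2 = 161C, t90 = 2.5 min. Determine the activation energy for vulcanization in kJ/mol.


T1 = 415.15 K, T2 = 434.15 K
1/T1 - 1/T2 = 1.0542e-04
ln(t1/t2) = ln(13.5/2.5) = 1.6864
Ea = 8.314 * 1.6864 / 1.0542e-04 = 133003.0471 J/mol
Ea = 133.0 kJ/mol

133.0 kJ/mol


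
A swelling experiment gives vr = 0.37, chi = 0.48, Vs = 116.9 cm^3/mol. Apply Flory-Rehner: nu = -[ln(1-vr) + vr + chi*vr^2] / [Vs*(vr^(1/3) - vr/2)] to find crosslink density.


ln(1 - vr) = ln(1 - 0.37) = -0.4620
Numerator = -((-0.4620) + 0.37 + 0.48 * 0.37^2) = 0.0263
Denominator = 116.9 * (0.37^(1/3) - 0.37/2) = 62.2966
nu = 0.0263 / 62.2966 = 4.2255e-04 mol/cm^3

4.2255e-04 mol/cm^3


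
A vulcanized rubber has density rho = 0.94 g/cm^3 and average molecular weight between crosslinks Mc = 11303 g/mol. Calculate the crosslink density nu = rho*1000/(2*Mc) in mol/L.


nu = rho * 1000 / (2 * Mc)
nu = 0.94 * 1000 / (2 * 11303)
nu = 940.0 / 22606
nu = 0.0416 mol/L

0.0416 mol/L


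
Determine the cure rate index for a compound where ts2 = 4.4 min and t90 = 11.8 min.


CRI = 100 / (t90 - ts2)
= 100 / (11.8 - 4.4)
= 100 / 7.4
= 13.51 min^-1

13.51 min^-1


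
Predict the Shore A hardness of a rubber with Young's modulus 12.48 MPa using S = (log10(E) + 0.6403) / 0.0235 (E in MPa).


log10(E) = 0.0235*S - 0.6403  =>  S = (log10(E) + 0.6403) / 0.0235
log10(12.48) = 1.096215
S = (1.096215 + 0.6403) / 0.0235 = 1.736515 / 0.0235
S = 73.9

Shore A = 73.9


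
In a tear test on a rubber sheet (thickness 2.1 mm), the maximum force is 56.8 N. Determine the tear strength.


Tear strength = force / thickness
= 56.8 / 2.1
= 27.05 N/mm

27.05 N/mm


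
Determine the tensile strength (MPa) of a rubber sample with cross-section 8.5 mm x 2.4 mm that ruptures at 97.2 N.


Area = width * thickness = 8.5 * 2.4 = 20.4 mm^2
TS = force / area = 97.2 / 20.4 = 4.76 MPa

4.76 MPa


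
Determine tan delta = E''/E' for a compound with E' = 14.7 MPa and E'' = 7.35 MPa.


tan delta = E'' / E'
= 7.35 / 14.7
= 0.5

tan delta = 0.5


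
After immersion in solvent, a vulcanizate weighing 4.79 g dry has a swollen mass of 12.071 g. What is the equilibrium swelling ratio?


Q = W_swollen / W_dry
Q = 12.071 / 4.79
Q = 2.52

Q = 2.52


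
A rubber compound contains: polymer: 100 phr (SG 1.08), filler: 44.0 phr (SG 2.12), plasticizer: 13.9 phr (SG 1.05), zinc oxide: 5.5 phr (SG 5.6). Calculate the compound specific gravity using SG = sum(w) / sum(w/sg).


Sum of weights = 163.4
Volume contributions:
  polymer: 100/1.08 = 92.5926
  filler: 44.0/2.12 = 20.7547
  plasticizer: 13.9/1.05 = 13.2381
  zinc oxide: 5.5/5.6 = 0.9821
Sum of volumes = 127.5675
SG = 163.4 / 127.5675 = 1.281

SG = 1.281


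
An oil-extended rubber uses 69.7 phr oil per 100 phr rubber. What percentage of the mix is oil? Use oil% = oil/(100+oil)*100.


Oil % = oil / (100 + oil) * 100
= 69.7 / (100 + 69.7) * 100
= 69.7 / 169.7 * 100
= 41.07%

41.07%


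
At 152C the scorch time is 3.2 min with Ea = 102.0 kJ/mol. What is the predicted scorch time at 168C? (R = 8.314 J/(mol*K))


Convert temperatures: T1 = 152 + 273.15 = 425.15 K, T2 = 168 + 273.15 = 441.15 K
ts2_new = 3.2 * exp(102000 / 8.314 * (1/441.15 - 1/425.15))
1/T2 - 1/T1 = -8.5308e-05
ts2_new = 1.12 min

1.12 min


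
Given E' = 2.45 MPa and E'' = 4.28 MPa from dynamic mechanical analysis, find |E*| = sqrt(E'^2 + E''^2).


|E*| = sqrt(E'^2 + E''^2)
= sqrt(2.45^2 + 4.28^2)
= sqrt(6.0025 + 18.3184)
= 4.932 MPa

4.932 MPa


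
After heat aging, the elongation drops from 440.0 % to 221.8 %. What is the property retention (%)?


Retention = aged / original * 100
= 221.8 / 440.0 * 100
= 50.4%

50.4%


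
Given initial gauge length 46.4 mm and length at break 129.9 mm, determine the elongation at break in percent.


Elongation = (Lf - L0) / L0 * 100
= (129.9 - 46.4) / 46.4 * 100
= 83.5 / 46.4 * 100
= 180.0%

180.0%


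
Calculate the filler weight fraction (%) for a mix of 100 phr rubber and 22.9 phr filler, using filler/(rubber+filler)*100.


Filler % = filler / (rubber + filler) * 100
= 22.9 / (100 + 22.9) * 100
= 22.9 / 122.9 * 100
= 18.63%

18.63%


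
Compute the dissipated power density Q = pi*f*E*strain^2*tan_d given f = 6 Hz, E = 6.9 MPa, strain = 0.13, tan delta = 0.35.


Q = pi * f * E * strain^2 * tan_d
= pi * 6 * 6.9 * 0.13^2 * 0.35
= pi * 6 * 6.9 * 0.0169 * 0.35
= 0.7693

Q = 0.7693


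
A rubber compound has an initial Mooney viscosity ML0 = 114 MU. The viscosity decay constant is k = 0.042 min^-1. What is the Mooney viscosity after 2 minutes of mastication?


ML = ML0 * exp(-k * t)
ML = 114 * exp(-0.042 * 2)
ML = 114 * 0.9194
ML = 104.82 MU

104.82 MU


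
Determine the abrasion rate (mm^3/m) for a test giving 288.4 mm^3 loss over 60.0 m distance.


Rate = volume_loss / distance
= 288.4 / 60.0
= 4.807 mm^3/m

4.807 mm^3/m


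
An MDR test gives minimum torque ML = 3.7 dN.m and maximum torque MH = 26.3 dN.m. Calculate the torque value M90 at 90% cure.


M90 = ML + 0.9 * (MH - ML)
M90 = 3.7 + 0.9 * (26.3 - 3.7)
M90 = 3.7 + 0.9 * 22.6
M90 = 24.04 dN.m

24.04 dN.m


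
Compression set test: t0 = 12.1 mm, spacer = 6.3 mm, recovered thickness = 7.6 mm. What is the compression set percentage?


CS = (t0 - recovered) / (t0 - ts) * 100
= (12.1 - 7.6) / (12.1 - 6.3) * 100
= 4.5 / 5.8 * 100
= 77.6%

77.6%


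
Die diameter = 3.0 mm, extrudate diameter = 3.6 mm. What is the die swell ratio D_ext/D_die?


Die swell ratio = D_extrudate / D_die
= 3.6 / 3.0
= 1.2

Die swell = 1.2


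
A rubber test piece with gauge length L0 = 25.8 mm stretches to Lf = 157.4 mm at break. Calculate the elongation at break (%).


Elongation = (Lf - L0) / L0 * 100
= (157.4 - 25.8) / 25.8 * 100
= 131.6 / 25.8 * 100
= 510.1%

510.1%


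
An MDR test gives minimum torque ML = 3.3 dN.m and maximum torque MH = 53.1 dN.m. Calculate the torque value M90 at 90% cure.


M90 = ML + 0.9 * (MH - ML)
M90 = 3.3 + 0.9 * (53.1 - 3.3)
M90 = 3.3 + 0.9 * 49.8
M90 = 48.12 dN.m

48.12 dN.m


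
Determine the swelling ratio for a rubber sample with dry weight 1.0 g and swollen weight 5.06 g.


Q = W_swollen / W_dry
Q = 5.06 / 1.0
Q = 5.06

Q = 5.06


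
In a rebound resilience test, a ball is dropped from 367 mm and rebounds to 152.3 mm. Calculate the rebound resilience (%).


Resilience = h_rebound / h_drop * 100
= 152.3 / 367 * 100
= 41.5%

41.5%


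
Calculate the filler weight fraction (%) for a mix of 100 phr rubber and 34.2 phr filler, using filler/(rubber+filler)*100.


Filler % = filler / (rubber + filler) * 100
= 34.2 / (100 + 34.2) * 100
= 34.2 / 134.2 * 100
= 25.48%

25.48%


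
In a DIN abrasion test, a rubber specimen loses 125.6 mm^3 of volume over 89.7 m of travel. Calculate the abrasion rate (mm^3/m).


Rate = volume_loss / distance
= 125.6 / 89.7
= 1.4 mm^3/m

1.4 mm^3/m


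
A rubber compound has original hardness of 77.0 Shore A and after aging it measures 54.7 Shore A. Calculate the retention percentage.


Retention = aged / original * 100
= 54.7 / 77.0 * 100
= 71.0%

71.0%


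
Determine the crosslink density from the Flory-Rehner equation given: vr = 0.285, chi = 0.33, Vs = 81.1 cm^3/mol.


ln(1 - vr) = ln(1 - 0.285) = -0.3355
Numerator = -((-0.3355) + 0.285 + 0.33 * 0.285^2) = 0.0237
Denominator = 81.1 * (0.285^(1/3) - 0.285/2) = 41.8139
nu = 0.0237 / 41.8139 = 5.6604e-04 mol/cm^3

5.6604e-04 mol/cm^3


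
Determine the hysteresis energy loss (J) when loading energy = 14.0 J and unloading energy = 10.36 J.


Hysteresis loss = loading - unloading
= 14.0 - 10.36
= 3.64 J

3.64 J


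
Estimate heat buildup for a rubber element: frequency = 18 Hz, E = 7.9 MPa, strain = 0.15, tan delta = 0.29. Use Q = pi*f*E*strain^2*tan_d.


Q = pi * f * E * strain^2 * tan_d
= pi * 18 * 7.9 * 0.15^2 * 0.29
= pi * 18 * 7.9 * 0.0225 * 0.29
= 2.9149

Q = 2.9149


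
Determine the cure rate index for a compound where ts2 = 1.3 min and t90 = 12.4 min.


CRI = 100 / (t90 - ts2)
= 100 / (12.4 - 1.3)
= 100 / 11.1
= 9.01 min^-1

9.01 min^-1


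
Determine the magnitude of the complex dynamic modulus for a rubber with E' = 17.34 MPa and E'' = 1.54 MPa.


|E*| = sqrt(E'^2 + E''^2)
= sqrt(17.34^2 + 1.54^2)
= sqrt(300.6756 + 2.3716)
= 17.408 MPa

17.408 MPa


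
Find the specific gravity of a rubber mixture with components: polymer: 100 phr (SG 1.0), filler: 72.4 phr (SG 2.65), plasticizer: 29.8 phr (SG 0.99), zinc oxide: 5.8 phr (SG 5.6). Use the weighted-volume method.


Sum of weights = 208.0
Volume contributions:
  polymer: 100/1.0 = 100.0000
  filler: 72.4/2.65 = 27.3208
  plasticizer: 29.8/0.99 = 30.1010
  zinc oxide: 5.8/5.6 = 1.0357
Sum of volumes = 158.4575
SG = 208.0 / 158.4575 = 1.313

SG = 1.313


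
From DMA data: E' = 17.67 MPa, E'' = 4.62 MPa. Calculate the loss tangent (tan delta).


tan delta = E'' / E'
= 4.62 / 17.67
= 0.2615

tan delta = 0.2615


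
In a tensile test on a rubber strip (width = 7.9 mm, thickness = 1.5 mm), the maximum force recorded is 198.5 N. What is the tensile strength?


Area = width * thickness = 7.9 * 1.5 = 11.85 mm^2
TS = force / area = 198.5 / 11.85 = 16.75 MPa

16.75 MPa


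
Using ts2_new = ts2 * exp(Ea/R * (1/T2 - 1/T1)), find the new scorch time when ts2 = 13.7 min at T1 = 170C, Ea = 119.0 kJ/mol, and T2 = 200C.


Convert temperatures: T1 = 170 + 273.15 = 443.15 K, T2 = 200 + 273.15 = 473.15 K
ts2_new = 13.7 * exp(119000 / 8.314 * (1/473.15 - 1/443.15))
1/T2 - 1/T1 = -1.4308e-04
ts2_new = 1.77 min

1.77 min


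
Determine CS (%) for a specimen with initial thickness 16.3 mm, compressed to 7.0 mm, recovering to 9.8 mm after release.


CS = (t0 - recovered) / (t0 - ts) * 100
= (16.3 - 9.8) / (16.3 - 7.0) * 100
= 6.5 / 9.3 * 100
= 69.9%

69.9%
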